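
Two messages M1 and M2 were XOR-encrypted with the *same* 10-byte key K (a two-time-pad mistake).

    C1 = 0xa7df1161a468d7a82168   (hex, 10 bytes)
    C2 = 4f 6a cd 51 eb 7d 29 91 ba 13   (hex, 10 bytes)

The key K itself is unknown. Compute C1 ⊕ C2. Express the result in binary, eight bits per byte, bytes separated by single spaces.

11101000 10110101 11011100 00110000 01001111 00010101 11111110 00111001 10011011 01111011

C1 ⊕ C2 = (M1 ⊕ K) ⊕ (M2 ⊕ K) = M1 ⊕ M2 — the shared key cancels under XOR.
a7 ^ 4f = e8
df ^ 6a = b5
11 ^ cd = dc
61 ^ 51 = 30
a4 ^ eb = 4f
68 ^ 7d = 15
d7 ^ 29 = fe
a8 ^ 91 = 39
21 ^ ba = 9b
68 ^ 13 = 7b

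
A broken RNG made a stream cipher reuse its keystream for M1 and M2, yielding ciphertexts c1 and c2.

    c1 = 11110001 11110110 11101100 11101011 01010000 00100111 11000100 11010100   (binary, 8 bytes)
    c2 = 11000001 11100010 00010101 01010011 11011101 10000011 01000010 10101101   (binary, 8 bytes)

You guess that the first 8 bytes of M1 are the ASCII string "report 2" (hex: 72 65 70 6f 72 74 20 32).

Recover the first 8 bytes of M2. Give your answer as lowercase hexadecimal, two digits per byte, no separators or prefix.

First, c1 ⊕ c2 = (M1 ⊕ K) ⊕ (M2 ⊕ K) = M1 ⊕ M2, so the key drops out. Then M2 = (M1 ⊕ M2) ⊕ M1 over the first 8 bytes.
byte 0: (f1 xor c1) xor 72 = 30 xor 72 = 42
byte 1: (f6 xor e2) xor 65 = 14 xor 65 = 71
byte 2: (ec xor 15) xor 70 = f9 xor 70 = 89
byte 3: (eb xor 53) xor 6f = b8 xor 6f = d7
byte 4: (50 xor dd) xor 72 = 8d xor 72 = ff
byte 5: (27 xor 83) xor 74 = a4 xor 74 = d0
byte 6: (c4 xor 42) xor 20 = 86 xor 20 = a6
byte 7: (d4 xor ad) xor 32 = 79 xor 32 = 4b

427189d7ffd0a64b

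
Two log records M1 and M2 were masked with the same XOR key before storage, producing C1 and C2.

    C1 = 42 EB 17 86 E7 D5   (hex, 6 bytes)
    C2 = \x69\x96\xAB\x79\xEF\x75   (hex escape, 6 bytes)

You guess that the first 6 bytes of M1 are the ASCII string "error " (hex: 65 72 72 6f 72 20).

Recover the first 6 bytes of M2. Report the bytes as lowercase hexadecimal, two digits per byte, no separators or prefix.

4e0fce907a80

First, C1 ⊕ C2 = (M1 ⊕ K) ⊕ (M2 ⊕ K) = M1 ⊕ M2, so the key drops out. Then M2 = (M1 ⊕ M2) ⊕ M1 over the first 6 bytes.
byte 0: (42 XOR 69) XOR 65 = 2b XOR 65 = 4e
byte 1: (eb XOR 96) XOR 72 = 7d XOR 72 = 0f
byte 2: (17 XOR ab) XOR 72 = bc XOR 72 = ce
byte 3: (86 XOR 79) XOR 6f = ff XOR 6f = 90
byte 4: (e7 XOR ef) XOR 72 = 08 XOR 72 = 7a
byte 5: (d5 XOR 75) XOR 20 = a0 XOR 20 = 80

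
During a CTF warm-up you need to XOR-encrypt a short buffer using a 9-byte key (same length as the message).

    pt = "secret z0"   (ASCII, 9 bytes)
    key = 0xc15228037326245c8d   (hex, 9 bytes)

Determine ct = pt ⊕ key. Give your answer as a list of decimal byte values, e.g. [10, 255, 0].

[178, 55, 75, 113, 22, 82, 4, 38, 189]

73 xor c1 = b2
65 xor 52 = 37
63 xor 28 = 4b
72 xor 03 = 71
65 xor 73 = 16
74 xor 26 = 52
20 xor 24 = 04
7a xor 5c = 26
30 xor 8d = bd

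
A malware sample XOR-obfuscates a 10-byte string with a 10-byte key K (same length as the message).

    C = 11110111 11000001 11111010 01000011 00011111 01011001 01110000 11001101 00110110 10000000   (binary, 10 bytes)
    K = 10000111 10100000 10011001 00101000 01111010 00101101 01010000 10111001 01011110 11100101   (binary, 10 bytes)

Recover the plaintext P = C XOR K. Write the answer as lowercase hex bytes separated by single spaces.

70 61 63 6b 65 74 20 74 68 65

byte 0: 247 ^ 135 = 112
byte 1: 193 ^ 160 =  97
byte 2: 250 ^ 153 =  99
byte 3:  67 ^  40 = 107
byte 4:  31 ^ 122 = 101
byte 5:  89 ^  45 = 116
byte 6: 112 ^  80 =  32
byte 7: 205 ^ 185 = 116
byte 8:  54 ^  94 = 104
byte 9: 128 ^ 229 = 101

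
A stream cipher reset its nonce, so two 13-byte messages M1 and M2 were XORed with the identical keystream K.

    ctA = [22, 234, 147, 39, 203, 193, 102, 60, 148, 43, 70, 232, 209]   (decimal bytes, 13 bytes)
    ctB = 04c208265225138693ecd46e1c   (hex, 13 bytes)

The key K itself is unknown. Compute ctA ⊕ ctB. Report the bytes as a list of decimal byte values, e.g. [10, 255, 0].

ctA ⊕ ctB = (M1 ⊕ K) ⊕ (M2 ⊕ K) = M1 ⊕ M2 — the shared key cancels under XOR.
byte 0:  22 ⊕   4 =  18
byte 1: 234 ⊕ 194 =  40
byte 2: 147 ⊕   8 = 155
byte 3:  39 ⊕  38 =   1
byte 4: 203 ⊕  82 = 153
byte 5: 193 ⊕  37 = 228
byte 6: 102 ⊕  19 = 117
byte 7:  60 ⊕ 134 = 186
byte 8: 148 ⊕ 147 =   7
byte 9:  43 ⊕ 236 = 199
byte 10:  70 ⊕ 212 = 146
byte 11: 232 ⊕ 110 = 134
byte 12: 209 ⊕  28 = 205

[18, 40, 155, 1, 153, 228, 117, 186, 7, 199, 146, 134, 205]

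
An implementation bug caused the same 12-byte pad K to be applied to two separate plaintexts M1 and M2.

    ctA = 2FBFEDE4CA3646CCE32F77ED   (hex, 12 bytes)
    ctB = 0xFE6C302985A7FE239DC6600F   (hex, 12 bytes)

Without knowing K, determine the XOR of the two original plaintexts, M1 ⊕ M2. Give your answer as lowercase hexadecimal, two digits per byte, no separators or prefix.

d1d3ddcd4f91b8ef7ee917e2

ctA ⊕ ctB = (M1 ⊕ K) ⊕ (M2 ⊕ K) = M1 ⊕ M2 — the shared key cancels under XOR.
2f ^ fe = d1
bf ^ 6c = d3
ed ^ 30 = dd
e4 ^ 29 = cd
ca ^ 85 = 4f
36 ^ a7 = 91
46 ^ fe = b8
cc ^ 23 = ef
e3 ^ 9d = 7e
2f ^ c6 = e9
77 ^ 60 = 17
ed ^ 0f = e2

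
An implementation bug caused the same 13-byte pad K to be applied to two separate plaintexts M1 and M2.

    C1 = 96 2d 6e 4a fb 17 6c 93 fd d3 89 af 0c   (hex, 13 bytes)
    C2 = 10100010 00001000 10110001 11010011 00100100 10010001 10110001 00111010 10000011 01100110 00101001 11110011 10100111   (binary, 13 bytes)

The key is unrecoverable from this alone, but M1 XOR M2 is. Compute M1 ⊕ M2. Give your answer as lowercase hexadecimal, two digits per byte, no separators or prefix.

C1 ⊕ C2 = (M1 ⊕ K) ⊕ (M2 ⊕ K) = M1 ⊕ M2 — the shared key cancels under XOR.
byte 0: 96 XOR a2 = 34
byte 1: 2d XOR 08 = 25
byte 2: 6e XOR b1 = df
byte 3: 4a XOR d3 = 99
byte 4: fb XOR 24 = df
byte 5: 17 XOR 91 = 86
byte 6: 6c XOR b1 = dd
byte 7: 93 XOR 3a = a9
byte 8: fd XOR 83 = 7e
byte 9: d3 XOR 66 = b5
byte 10: 89 XOR 29 = a0
byte 11: af XOR f3 = 5c
byte 12: 0c XOR a7 = ab

3425df99df86dda97eb5a05cab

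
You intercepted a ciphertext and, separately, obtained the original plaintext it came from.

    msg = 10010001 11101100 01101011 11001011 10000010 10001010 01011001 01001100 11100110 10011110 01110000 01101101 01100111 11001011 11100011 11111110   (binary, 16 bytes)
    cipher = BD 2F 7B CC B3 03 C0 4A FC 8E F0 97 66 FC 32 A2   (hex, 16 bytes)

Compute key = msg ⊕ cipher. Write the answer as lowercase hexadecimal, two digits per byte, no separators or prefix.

Since cipher = msg ⊕ key, XORing both sides with msg gives key = msg ⊕ cipher.
10010001 xor 10111101 = 00101100
11101100 xor 00101111 = 11000011
01101011 xor 01111011 = 00010000
11001011 xor 11001100 = 00000111
10000010 xor 10110011 = 00110001
10001010 xor 00000011 = 10001001
01011001 xor 11000000 = 10011001
01001100 xor 01001010 = 00000110
11100110 xor 11111100 = 00011010
10011110 xor 10001110 = 00010000
01110000 xor 11110000 = 10000000
01101101 xor 10010111 = 11111010
01100111 xor 01100110 = 00000001
11001011 xor 11111100 = 00110111
11100011 xor 00110010 = 11010001
11111110 xor 10100010 = 01011100

2cc31007318999061a1080fa0137d15c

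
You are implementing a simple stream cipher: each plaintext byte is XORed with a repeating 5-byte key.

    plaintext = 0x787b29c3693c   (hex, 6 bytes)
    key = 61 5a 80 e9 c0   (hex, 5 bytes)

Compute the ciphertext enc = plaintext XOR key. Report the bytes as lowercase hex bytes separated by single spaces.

The 5-byte key repeats, so the effective keystream is 61 5a 80 e9 c0 61.
byte 0: 78 ^ 61 = 19
byte 1: 7b ^ 5a = 21
byte 2: 29 ^ 80 = a9
byte 3: c3 ^ e9 = 2a
byte 4: 69 ^ c0 = a9
byte 5: 3c ^ 61 = 5d

19 21 a9 2a a9 5d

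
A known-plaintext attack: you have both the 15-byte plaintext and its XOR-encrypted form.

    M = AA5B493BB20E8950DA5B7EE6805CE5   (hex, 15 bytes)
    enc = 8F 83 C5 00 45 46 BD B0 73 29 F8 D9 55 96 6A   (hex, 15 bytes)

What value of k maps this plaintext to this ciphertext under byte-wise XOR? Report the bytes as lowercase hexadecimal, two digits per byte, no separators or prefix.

25d88c3bf74834e0a972863fd5ca8f

Since enc = M ⊕ k, XORing both sides with M gives k = M ⊕ enc.
10101010 ^ 10001111 = 00100101
01011011 ^ 10000011 = 11011000
01001001 ^ 11000101 = 10001100
00111011 ^ 00000000 = 00111011
10110010 ^ 01000101 = 11110111
00001110 ^ 01000110 = 01001000
10001001 ^ 10111101 = 00110100
01010000 ^ 10110000 = 11100000
11011010 ^ 01110011 = 10101001
01011011 ^ 00101001 = 01110010
01111110 ^ 11111000 = 10000110
11100110 ^ 11011001 = 00111111
10000000 ^ 01010101 = 11010101
01011100 ^ 10010110 = 11001010
11100101 ^ 01101010 = 10001111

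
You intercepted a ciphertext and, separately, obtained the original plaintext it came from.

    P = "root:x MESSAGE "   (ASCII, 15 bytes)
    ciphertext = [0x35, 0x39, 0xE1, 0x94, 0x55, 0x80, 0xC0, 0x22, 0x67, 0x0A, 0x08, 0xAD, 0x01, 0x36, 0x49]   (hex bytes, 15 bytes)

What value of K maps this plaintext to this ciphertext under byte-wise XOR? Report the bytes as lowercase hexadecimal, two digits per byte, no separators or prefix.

Since ciphertext = P ⊕ K, XORing both sides with P gives K = P ⊕ ciphertext.
72 xor 35 = 47
6f xor 39 = 56
6f xor e1 = 8e
74 xor 94 = e0
3a xor 55 = 6f
78 xor 80 = f8
20 xor c0 = e0
4d xor 22 = 6f
45 xor 67 = 22
53 xor 0a = 59
53 xor 08 = 5b
41 xor ad = ec
47 xor 01 = 46
45 xor 36 = 73
20 xor 49 = 69

47568ee06ff8e06f22595bec467369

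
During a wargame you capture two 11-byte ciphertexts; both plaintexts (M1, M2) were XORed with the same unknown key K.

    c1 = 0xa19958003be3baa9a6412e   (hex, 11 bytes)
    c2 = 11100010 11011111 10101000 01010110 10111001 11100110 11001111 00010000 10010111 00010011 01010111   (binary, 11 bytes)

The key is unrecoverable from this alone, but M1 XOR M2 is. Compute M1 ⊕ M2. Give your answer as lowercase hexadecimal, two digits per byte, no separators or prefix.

c1 ⊕ c2 = (M1 ⊕ K) ⊕ (M2 ⊕ K) = M1 ⊕ M2 — the shared key cancels under XOR.
byte 0: a1 ⊕ e2 = 43
byte 1: 99 ⊕ df = 46
byte 2: 58 ⊕ a8 = f0
byte 3: 00 ⊕ 56 = 56
byte 4: 3b ⊕ b9 = 82
byte 5: e3 ⊕ e6 = 05
byte 6: ba ⊕ cf = 75
byte 7: a9 ⊕ 10 = b9
byte 8: a6 ⊕ 97 = 31
byte 9: 41 ⊕ 13 = 52
byte 10: 2e ⊕ 57 = 79

4346f056820575b9315279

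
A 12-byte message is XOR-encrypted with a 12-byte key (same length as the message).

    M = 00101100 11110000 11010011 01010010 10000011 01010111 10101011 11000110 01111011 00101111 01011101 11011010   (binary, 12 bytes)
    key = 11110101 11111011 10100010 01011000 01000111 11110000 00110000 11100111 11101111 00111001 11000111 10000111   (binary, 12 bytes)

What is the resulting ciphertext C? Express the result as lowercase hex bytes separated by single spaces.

d9 0b 71 0a c4 a7 9b 21 94 16 9a 5d

XOR is its own inverse, so applying the key byte-wise gives the result directly.
00101100 ⊕ 11110101 = 11011001
11110000 ⊕ 11111011 = 00001011
11010011 ⊕ 10100010 = 01110001
01010010 ⊕ 01011000 = 00001010
10000011 ⊕ 01000111 = 11000100
01010111 ⊕ 11110000 = 10100111
10101011 ⊕ 00110000 = 10011011
11000110 ⊕ 11100111 = 00100001
01111011 ⊕ 11101111 = 10010100
00101111 ⊕ 00111001 = 00010110
01011101 ⊕ 11000111 = 10011010
11011010 ⊕ 10000111 = 01011101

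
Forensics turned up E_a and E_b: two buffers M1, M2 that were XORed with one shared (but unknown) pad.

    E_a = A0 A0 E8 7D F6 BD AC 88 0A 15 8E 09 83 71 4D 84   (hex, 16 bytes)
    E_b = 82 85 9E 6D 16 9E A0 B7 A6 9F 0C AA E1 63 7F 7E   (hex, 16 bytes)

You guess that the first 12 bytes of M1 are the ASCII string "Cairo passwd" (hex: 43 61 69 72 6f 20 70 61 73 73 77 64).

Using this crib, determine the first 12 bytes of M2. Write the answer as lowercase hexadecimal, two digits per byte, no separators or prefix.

61441f628f037c5edff9f5c7

First, E_a ⊕ E_b = (M1 ⊕ K) ⊕ (M2 ⊕ K) = M1 ⊕ M2, so the key drops out. Then M2 = (M1 ⊕ M2) ⊕ M1 over the first 12 bytes.
byte 0: (a0 ⊕ 82) ⊕ 43 = 22 ⊕ 43 = 61
byte 1: (a0 ⊕ 85) ⊕ 61 = 25 ⊕ 61 = 44
byte 2: (e8 ⊕ 9e) ⊕ 69 = 76 ⊕ 69 = 1f
byte 3: (7d ⊕ 6d) ⊕ 72 = 10 ⊕ 72 = 62
byte 4: (f6 ⊕ 16) ⊕ 6f = e0 ⊕ 6f = 8f
byte 5: (bd ⊕ 9e) ⊕ 20 = 23 ⊕ 20 = 03
byte 6: (ac ⊕ a0) ⊕ 70 = 0c ⊕ 70 = 7c
byte 7: (88 ⊕ b7) ⊕ 61 = 3f ⊕ 61 = 5e
byte 8: (0a ⊕ a6) ⊕ 73 = ac ⊕ 73 = df
byte 9: (15 ⊕ 9f) ⊕ 73 = 8a ⊕ 73 = f9
byte 10: (8e ⊕ 0c) ⊕ 77 = 82 ⊕ 77 = f5
byte 11: (09 ⊕ aa) ⊕ 64 = a3 ⊕ 64 = c7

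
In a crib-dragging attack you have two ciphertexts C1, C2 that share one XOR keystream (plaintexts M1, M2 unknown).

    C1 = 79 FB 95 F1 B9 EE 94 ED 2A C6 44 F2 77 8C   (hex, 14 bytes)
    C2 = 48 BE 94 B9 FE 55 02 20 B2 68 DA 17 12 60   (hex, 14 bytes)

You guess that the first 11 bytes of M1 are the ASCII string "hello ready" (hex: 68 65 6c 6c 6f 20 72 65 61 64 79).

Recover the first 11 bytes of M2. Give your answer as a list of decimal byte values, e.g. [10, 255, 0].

First, C1 ⊕ C2 = (M1 ⊕ K) ⊕ (M2 ⊕ K) = M1 ⊕ M2, so the key drops out. Then M2 = (M1 ⊕ M2) ⊕ M1 over the first 11 bytes.
byte 0: (79 ^ 48) ^ 68 = 31 ^ 68 = 59
byte 1: (fb ^ be) ^ 65 = 45 ^ 65 = 20
byte 2: (95 ^ 94) ^ 6c = 01 ^ 6c = 6d
byte 3: (f1 ^ b9) ^ 6c = 48 ^ 6c = 24
byte 4: (b9 ^ fe) ^ 6f = 47 ^ 6f = 28
byte 5: (ee ^ 55) ^ 20 = bb ^ 20 = 9b
byte 6: (94 ^ 02) ^ 72 = 96 ^ 72 = e4
byte 7: (ed ^ 20) ^ 65 = cd ^ 65 = a8
byte 8: (2a ^ b2) ^ 61 = 98 ^ 61 = f9
byte 9: (c6 ^ 68) ^ 64 = ae ^ 64 = ca
byte 10: (44 ^ da) ^ 79 = 9e ^ 79 = e7

[89, 32, 109, 36, 40, 155, 228, 168, 249, 202, 231]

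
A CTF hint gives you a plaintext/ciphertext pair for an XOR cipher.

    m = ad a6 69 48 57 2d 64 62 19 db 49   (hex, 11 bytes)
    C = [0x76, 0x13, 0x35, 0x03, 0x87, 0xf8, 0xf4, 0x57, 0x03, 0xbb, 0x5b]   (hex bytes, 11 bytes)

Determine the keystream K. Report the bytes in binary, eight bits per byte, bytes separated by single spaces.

11011011 10110101 01011100 01001011 11010000 11010101 10010000 00110101 00011010 01100000 00010010

Since C = m ⊕ K, XORing both sides with m gives K = m ⊕ C.
byte 0: ad ⊕ 76 = db
byte 1: a6 ⊕ 13 = b5
byte 2: 69 ⊕ 35 = 5c
byte 3: 48 ⊕ 03 = 4b
byte 4: 57 ⊕ 87 = d0
byte 5: 2d ⊕ f8 = d5
byte 6: 64 ⊕ f4 = 90
byte 7: 62 ⊕ 57 = 35
byte 8: 19 ⊕ 03 = 1a
byte 9: db ⊕ bb = 60
byte 10: 49 ⊕ 5b = 12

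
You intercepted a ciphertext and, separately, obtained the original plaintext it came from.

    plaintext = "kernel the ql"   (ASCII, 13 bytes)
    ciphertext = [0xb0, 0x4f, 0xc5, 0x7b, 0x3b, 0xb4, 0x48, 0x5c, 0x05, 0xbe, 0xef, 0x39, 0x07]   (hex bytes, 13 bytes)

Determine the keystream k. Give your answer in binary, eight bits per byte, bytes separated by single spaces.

Since ciphertext = plaintext ⊕ k, XORing both sides with plaintext gives k = plaintext ⊕ ciphertext.
01101011 xor 10110000 = 11011011
01100101 xor 01001111 = 00101010
01110010 xor 11000101 = 10110111
01101110 xor 01111011 = 00010101
01100101 xor 00111011 = 01011110
01101100 xor 10110100 = 11011000
00100000 xor 01001000 = 01101000
01110100 xor 01011100 = 00101000
01101000 xor 00000101 = 01101101
01100101 xor 10111110 = 11011011
00100000 xor 11101111 = 11001111
01110001 xor 00111001 = 01001000
01101100 xor 00000111 = 01101011

11011011 00101010 10110111 00010101 01011110 11011000 01101000 00101000 01101101 11011011 11001111 01001000 01101011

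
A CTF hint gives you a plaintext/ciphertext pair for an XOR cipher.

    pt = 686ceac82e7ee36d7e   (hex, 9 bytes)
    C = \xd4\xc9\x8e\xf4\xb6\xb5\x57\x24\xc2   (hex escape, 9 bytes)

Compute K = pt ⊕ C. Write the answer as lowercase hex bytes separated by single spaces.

bc a5 64 3c 98 cb b4 49 bc

Since C = pt ⊕ K, XORing both sides with pt gives K = pt ⊕ C.
68 XOR d4 = bc
6c XOR c9 = a5
ea XOR 8e = 64
c8 XOR f4 = 3c
2e XOR b6 = 98
7e XOR b5 = cb
e3 XOR 57 = b4
6d XOR 24 = 49
7e XOR c2 = bc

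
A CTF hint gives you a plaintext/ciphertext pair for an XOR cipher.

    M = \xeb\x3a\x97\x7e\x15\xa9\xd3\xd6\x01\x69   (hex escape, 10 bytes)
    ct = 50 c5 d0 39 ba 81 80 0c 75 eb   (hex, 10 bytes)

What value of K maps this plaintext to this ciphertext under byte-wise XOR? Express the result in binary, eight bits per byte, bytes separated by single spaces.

Since ct = M ⊕ K, XORing both sides with M gives K = M ⊕ ct.
235 ^  80 = 187
 58 ^ 197 = 255
151 ^ 208 =  71
126 ^  57 =  71
 21 ^ 186 = 175
169 ^ 129 =  40
211 ^ 128 =  83
214 ^  12 = 218
  1 ^ 117 = 116
105 ^ 235 = 130

10111011 11111111 01000111 01000111 10101111 00101000 01010011 11011010 01110100 10000010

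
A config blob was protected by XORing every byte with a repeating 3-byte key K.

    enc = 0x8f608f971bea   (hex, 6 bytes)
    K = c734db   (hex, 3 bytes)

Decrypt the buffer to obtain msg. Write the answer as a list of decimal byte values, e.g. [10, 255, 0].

[72, 84, 84, 80, 47, 49]

The 3-byte key repeats, so the effective keystream is c7 34 db c7 34 db.
byte 0: 8f ^ c7 = 48
byte 1: 60 ^ 34 = 54
byte 2: 8f ^ db = 54
byte 3: 97 ^ c7 = 50
byte 4: 1b ^ 34 = 2f
byte 5: ea ^ db = 31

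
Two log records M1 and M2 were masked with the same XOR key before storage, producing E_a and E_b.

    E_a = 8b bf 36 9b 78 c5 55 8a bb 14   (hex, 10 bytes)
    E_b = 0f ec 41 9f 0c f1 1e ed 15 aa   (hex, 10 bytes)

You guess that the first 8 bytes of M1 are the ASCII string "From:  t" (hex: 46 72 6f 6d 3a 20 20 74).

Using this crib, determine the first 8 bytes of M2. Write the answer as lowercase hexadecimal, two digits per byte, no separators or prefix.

First, E_a ⊕ E_b = (M1 ⊕ K) ⊕ (M2 ⊕ K) = M1 ⊕ M2, so the key drops out. Then M2 = (M1 ⊕ M2) ⊕ M1 over the first 8 bytes.
byte 0: (8b XOR 0f) XOR 46 = 84 XOR 46 = c2
byte 1: (bf XOR ec) XOR 72 = 53 XOR 72 = 21
byte 2: (36 XOR 41) XOR 6f = 77 XOR 6f = 18
byte 3: (9b XOR 9f) XOR 6d = 04 XOR 6d = 69
byte 4: (78 XOR 0c) XOR 3a = 74 XOR 3a = 4e
byte 5: (c5 XOR f1) XOR 20 = 34 XOR 20 = 14
byte 6: (55 XOR 1e) XOR 20 = 4b XOR 20 = 6b
byte 7: (8a XOR ed) XOR 74 = 67 XOR 74 = 13

c22118694e146b13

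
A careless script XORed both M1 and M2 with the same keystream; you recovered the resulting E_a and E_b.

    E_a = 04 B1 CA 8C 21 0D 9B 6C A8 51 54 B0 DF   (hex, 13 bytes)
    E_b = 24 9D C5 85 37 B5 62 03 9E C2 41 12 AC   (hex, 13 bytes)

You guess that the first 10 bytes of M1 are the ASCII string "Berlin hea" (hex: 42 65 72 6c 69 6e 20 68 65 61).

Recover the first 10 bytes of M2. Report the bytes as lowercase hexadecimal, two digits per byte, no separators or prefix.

62497d657fd6d90753f2

First, E_a ⊕ E_b = (M1 ⊕ K) ⊕ (M2 ⊕ K) = M1 ⊕ M2, so the key drops out. Then M2 = (M1 ⊕ M2) ⊕ M1 over the first 10 bytes.
byte 0: (04 XOR 24) XOR 42 = 20 XOR 42 = 62
byte 1: (b1 XOR 9d) XOR 65 = 2c XOR 65 = 49
byte 2: (ca XOR c5) XOR 72 = 0f XOR 72 = 7d
byte 3: (8c XOR 85) XOR 6c = 09 XOR 6c = 65
byte 4: (21 XOR 37) XOR 69 = 16 XOR 69 = 7f
byte 5: (0d XOR b5) XOR 6e = b8 XOR 6e = d6
byte 6: (9b XOR 62) XOR 20 = f9 XOR 20 = d9
byte 7: (6c XOR 03) XOR 68 = 6f XOR 68 = 07
byte 8: (a8 XOR 9e) XOR 65 = 36 XOR 65 = 53
byte 9: (51 XOR c2) XOR 61 = 93 XOR 61 = f2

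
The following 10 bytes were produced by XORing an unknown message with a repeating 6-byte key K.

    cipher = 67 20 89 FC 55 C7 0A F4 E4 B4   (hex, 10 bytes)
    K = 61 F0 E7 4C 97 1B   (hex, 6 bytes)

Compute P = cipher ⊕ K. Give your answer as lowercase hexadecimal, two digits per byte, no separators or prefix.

The 6-byte key repeats, so the effective keystream is 61 f0 e7 4c 97 1b 61 f0 e7 4c.
byte 0: 67 XOR 61 = 06
byte 1: 20 XOR f0 = d0
byte 2: 89 XOR e7 = 6e
byte 3: fc XOR 4c = b0
byte 4: 55 XOR 97 = c2
byte 5: c7 XOR 1b = dc
byte 6: 0a XOR 61 = 6b
byte 7: f4 XOR f0 = 04
byte 8: e4 XOR e7 = 03
byte 9: b4 XOR 4c = f8

06d06eb0c2dc6b0403f8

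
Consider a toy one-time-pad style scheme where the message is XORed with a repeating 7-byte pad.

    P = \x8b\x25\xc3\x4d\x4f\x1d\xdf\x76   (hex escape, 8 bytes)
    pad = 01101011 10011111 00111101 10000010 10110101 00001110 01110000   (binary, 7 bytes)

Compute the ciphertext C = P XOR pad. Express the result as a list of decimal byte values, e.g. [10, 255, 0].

The 7-byte key repeats, so the effective keystream is 6b 9f 3d 82 b5 0e 70 6b.
byte 0: 8b XOR 6b = e0
byte 1: 25 XOR 9f = ba
byte 2: c3 XOR 3d = fe
byte 3: 4d XOR 82 = cf
byte 4: 4f XOR b5 = fa
byte 5: 1d XOR 0e = 13
byte 6: df XOR 70 = af
byte 7: 76 XOR 6b = 1d

[224, 186, 254, 207, 250, 19, 175, 29]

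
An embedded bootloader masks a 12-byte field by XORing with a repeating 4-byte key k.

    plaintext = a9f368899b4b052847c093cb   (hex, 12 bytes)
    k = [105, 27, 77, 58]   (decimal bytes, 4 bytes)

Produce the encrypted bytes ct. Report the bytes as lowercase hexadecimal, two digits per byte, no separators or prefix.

c0e825b3f25048122edbdef1

The 4-byte key repeats, so the effective keystream is 69 1b 4d 3a 69 1b 4d 3a 69 1b 4d 3a.
byte 0: a9 ^ 69 = c0
byte 1: f3 ^ 1b = e8
byte 2: 68 ^ 4d = 25
byte 3: 89 ^ 3a = b3
byte 4: 9b ^ 69 = f2
byte 5: 4b ^ 1b = 50
byte 6: 05 ^ 4d = 48
byte 7: 28 ^ 3a = 12
byte 8: 47 ^ 69 = 2e
byte 9: c0 ^ 1b = db
byte 10: 93 ^ 4d = de
byte 11: cb ^ 3a = f1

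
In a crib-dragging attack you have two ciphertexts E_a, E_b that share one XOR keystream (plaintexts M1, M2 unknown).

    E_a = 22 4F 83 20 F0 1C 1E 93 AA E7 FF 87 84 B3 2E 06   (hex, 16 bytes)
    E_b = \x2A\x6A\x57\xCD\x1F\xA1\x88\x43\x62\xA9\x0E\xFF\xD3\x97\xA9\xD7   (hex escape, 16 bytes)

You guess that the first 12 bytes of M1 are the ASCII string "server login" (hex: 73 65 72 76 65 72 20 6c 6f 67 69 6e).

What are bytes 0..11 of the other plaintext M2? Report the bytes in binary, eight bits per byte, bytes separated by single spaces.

First, E_a ⊕ E_b = (M1 ⊕ K) ⊕ (M2 ⊕ K) = M1 ⊕ M2, so the key drops out. Then M2 = (M1 ⊕ M2) ⊕ M1 over the first 12 bytes.
byte 0: (22 ⊕ 2a) ⊕ 73 = 08 ⊕ 73 = 7b
byte 1: (4f ⊕ 6a) ⊕ 65 = 25 ⊕ 65 = 40
byte 2: (83 ⊕ 57) ⊕ 72 = d4 ⊕ 72 = a6
byte 3: (20 ⊕ cd) ⊕ 76 = ed ⊕ 76 = 9b
byte 4: (f0 ⊕ 1f) ⊕ 65 = ef ⊕ 65 = 8a
byte 5: (1c ⊕ a1) ⊕ 72 = bd ⊕ 72 = cf
byte 6: (1e ⊕ 88) ⊕ 20 = 96 ⊕ 20 = b6
byte 7: (93 ⊕ 43) ⊕ 6c = d0 ⊕ 6c = bc
byte 8: (aa ⊕ 62) ⊕ 6f = c8 ⊕ 6f = a7
byte 9: (e7 ⊕ a9) ⊕ 67 = 4e ⊕ 67 = 29
byte 10: (ff ⊕ 0e) ⊕ 69 = f1 ⊕ 69 = 98
byte 11: (87 ⊕ ff) ⊕ 6e = 78 ⊕ 6e = 16

01111011 01000000 10100110 10011011 10001010 11001111 10110110 10111100 10100111 00101001 10011000 00010110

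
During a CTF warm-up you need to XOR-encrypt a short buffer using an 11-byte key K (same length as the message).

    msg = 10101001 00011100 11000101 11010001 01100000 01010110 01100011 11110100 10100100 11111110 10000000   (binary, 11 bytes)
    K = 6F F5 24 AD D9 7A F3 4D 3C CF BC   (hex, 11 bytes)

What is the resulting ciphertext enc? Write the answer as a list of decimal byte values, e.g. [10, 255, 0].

[198, 233, 225, 124, 185, 44, 144, 185, 152, 49, 60]

a9 XOR 6f = c6
1c XOR f5 = e9
c5 XOR 24 = e1
d1 XOR ad = 7c
60 XOR d9 = b9
56 XOR 7a = 2c
63 XOR f3 = 90
f4 XOR 4d = b9
a4 XOR 3c = 98
fe XOR cf = 31
80 XOR bc = 3c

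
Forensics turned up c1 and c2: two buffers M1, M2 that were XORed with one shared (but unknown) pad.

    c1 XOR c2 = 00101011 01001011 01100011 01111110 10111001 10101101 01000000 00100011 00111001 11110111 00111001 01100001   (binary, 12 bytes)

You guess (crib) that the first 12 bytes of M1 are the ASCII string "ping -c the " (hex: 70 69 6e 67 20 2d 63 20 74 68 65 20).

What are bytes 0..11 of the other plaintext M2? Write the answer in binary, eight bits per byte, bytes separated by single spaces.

Since c1 ⊕ c2 = M1 ⊕ M2, XORing with the guessed M1 bytes yields the corresponding M2 bytes: M2 = (c1 ⊕ c2) ⊕ M1.
byte 0: 2b ⊕ 70 = 5b
byte 1: 4b ⊕ 69 = 22
byte 2: 63 ⊕ 6e = 0d
byte 3: 7e ⊕ 67 = 19
byte 4: b9 ⊕ 20 = 99
byte 5: ad ⊕ 2d = 80
byte 6: 40 ⊕ 63 = 23
byte 7: 23 ⊕ 20 = 03
byte 8: 39 ⊕ 74 = 4d
byte 9: f7 ⊕ 68 = 9f
byte 10: 39 ⊕ 65 = 5c
byte 11: 61 ⊕ 20 = 41

01011011 00100010 00001101 00011001 10011001 10000000 00100011 00000011 01001101 10011111 01011100 01000001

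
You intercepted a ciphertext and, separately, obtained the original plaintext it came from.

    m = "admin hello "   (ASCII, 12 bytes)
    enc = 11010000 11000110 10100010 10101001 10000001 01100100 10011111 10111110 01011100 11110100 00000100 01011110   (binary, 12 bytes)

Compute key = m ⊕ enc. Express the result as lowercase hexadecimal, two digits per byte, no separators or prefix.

Since enc = m ⊕ key, XORing both sides with m gives key = m ⊕ enc.
61 ^ d0 = b1
64 ^ c6 = a2
6d ^ a2 = cf
69 ^ a9 = c0
6e ^ 81 = ef
20 ^ 64 = 44
68 ^ 9f = f7
65 ^ be = db
6c ^ 5c = 30
6c ^ f4 = 98
6f ^ 04 = 6b
20 ^ 5e = 7e

b1a2cfc0ef44f7db30986b7e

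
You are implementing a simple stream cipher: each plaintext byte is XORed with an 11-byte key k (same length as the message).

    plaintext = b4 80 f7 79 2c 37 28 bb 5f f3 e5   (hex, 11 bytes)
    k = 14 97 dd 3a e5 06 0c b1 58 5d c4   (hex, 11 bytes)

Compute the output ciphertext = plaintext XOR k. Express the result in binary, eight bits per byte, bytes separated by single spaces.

10100000 00010111 00101010 01000011 11001001 00110001 00100100 00001010 00000111 10101110 00100001

XOR is its own inverse, so applying the key byte-wise gives the result directly.
byte 0: b4 XOR 14 = a0
byte 1: 80 XOR 97 = 17
byte 2: f7 XOR dd = 2a
byte 3: 79 XOR 3a = 43
byte 4: 2c XOR e5 = c9
byte 5: 37 XOR 06 = 31
byte 6: 28 XOR 0c = 24
byte 7: bb XOR b1 = 0a
byte 8: 5f XOR 58 = 07
byte 9: f3 XOR 5d = ae
byte 10: e5 XOR c4 = 21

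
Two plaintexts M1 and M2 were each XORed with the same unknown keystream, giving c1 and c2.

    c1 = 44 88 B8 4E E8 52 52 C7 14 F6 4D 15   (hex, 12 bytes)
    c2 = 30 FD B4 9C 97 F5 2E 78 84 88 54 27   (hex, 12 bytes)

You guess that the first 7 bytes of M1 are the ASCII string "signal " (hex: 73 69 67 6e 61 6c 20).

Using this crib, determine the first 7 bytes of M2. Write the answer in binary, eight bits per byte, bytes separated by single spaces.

00000111 00011100 01101011 10111100 00011110 11001011 01011100

First, c1 ⊕ c2 = (M1 ⊕ K) ⊕ (M2 ⊕ K) = M1 ⊕ M2, so the key drops out. Then M2 = (M1 ⊕ M2) ⊕ M1 over the first 7 bytes.
byte 0: (44 ^ 30) ^ 73 = 74 ^ 73 = 07
byte 1: (88 ^ fd) ^ 69 = 75 ^ 69 = 1c
byte 2: (b8 ^ b4) ^ 67 = 0c ^ 67 = 6b
byte 3: (4e ^ 9c) ^ 6e = d2 ^ 6e = bc
byte 4: (e8 ^ 97) ^ 61 = 7f ^ 61 = 1e
byte 5: (52 ^ f5) ^ 6c = a7 ^ 6c = cb
byte 6: (52 ^ 2e) ^ 20 = 7c ^ 20 = 5c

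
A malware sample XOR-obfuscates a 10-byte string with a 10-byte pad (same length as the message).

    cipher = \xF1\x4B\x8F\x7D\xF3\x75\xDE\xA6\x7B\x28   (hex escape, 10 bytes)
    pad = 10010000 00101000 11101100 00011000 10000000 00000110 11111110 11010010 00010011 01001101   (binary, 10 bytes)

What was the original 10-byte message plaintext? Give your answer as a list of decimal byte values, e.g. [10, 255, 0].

[97, 99, 99, 101, 115, 115, 32, 116, 104, 101]

f1 XOR 90 = 61
4b XOR 28 = 63
8f XOR ec = 63
7d XOR 18 = 65
f3 XOR 80 = 73
75 XOR 06 = 73
de XOR fe = 20
a6 XOR d2 = 74
7b XOR 13 = 68
28 XOR 4d = 65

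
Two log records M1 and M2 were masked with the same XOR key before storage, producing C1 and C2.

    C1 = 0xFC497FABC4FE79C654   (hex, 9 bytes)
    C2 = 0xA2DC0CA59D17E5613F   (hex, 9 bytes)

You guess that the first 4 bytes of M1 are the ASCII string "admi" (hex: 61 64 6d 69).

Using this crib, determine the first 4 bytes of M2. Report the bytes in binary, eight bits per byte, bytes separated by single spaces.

00111111 11110001 00011110 01100111

First, C1 ⊕ C2 = (M1 ⊕ K) ⊕ (M2 ⊕ K) = M1 ⊕ M2, so the key drops out. Then M2 = (M1 ⊕ M2) ⊕ M1 over the first 4 bytes.
byte 0: (fc xor a2) xor 61 = 5e xor 61 = 3f
byte 1: (49 xor dc) xor 64 = 95 xor 64 = f1
byte 2: (7f xor 0c) xor 6d = 73 xor 6d = 1e
byte 3: (ab xor a5) xor 69 = 0e xor 69 = 67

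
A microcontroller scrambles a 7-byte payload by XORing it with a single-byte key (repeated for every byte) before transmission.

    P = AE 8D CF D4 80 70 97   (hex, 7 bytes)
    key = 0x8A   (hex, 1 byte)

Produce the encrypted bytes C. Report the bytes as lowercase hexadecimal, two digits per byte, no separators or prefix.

2407455e0afa1d

The 1-byte key repeats, so the effective keystream is 8a 8a 8a 8a 8a 8a 8a.
byte 0: 174 ⊕ 138 =  36
byte 1: 141 ⊕ 138 =   7
byte 2: 207 ⊕ 138 =  69
byte 3: 212 ⊕ 138 =  94
byte 4: 128 ⊕ 138 =  10
byte 5: 112 ⊕ 138 = 250
byte 6: 151 ⊕ 138 =  29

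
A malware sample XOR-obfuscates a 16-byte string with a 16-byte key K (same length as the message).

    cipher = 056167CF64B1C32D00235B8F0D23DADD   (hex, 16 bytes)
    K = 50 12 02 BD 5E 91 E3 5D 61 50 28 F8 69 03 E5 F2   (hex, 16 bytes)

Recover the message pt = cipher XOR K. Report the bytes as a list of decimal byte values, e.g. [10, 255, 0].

[85, 115, 101, 114, 58, 32, 32, 112, 97, 115, 115, 119, 100, 32, 63, 47]

XOR is its own inverse, so applying the key byte-wise gives the result directly.
05 ^ 50 = 55
61 ^ 12 = 73
67 ^ 02 = 65
cf ^ bd = 72
64 ^ 5e = 3a
b1 ^ 91 = 20
c3 ^ e3 = 20
2d ^ 5d = 70
00 ^ 61 = 61
23 ^ 50 = 73
5b ^ 28 = 73
8f ^ f8 = 77
0d ^ 69 = 64
23 ^ 03 = 20
da ^ e5 = 3f
dd ^ f2 = 2f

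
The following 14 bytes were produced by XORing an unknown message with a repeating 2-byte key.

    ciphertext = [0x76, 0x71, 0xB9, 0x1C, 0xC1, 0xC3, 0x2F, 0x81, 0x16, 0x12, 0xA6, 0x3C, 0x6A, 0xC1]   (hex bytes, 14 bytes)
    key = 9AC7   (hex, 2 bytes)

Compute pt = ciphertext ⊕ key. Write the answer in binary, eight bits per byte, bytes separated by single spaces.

11101100 10110110 00100011 11011011 01011011 00000100 10110101 01000110 10001100 11010101 00111100 11111011 11110000 00000110

The 2-byte key repeats, so the effective keystream is 9a c7 9a c7 9a c7 9a c7 9a c7 9a c7 9a c7.
byte 0: 118 ^ 154 = 236
byte 1: 113 ^ 199 = 182
byte 2: 185 ^ 154 =  35
byte 3:  28 ^ 199 = 219
byte 4: 193 ^ 154 =  91
byte 5: 195 ^ 199 =   4
byte 6:  47 ^ 154 = 181
byte 7: 129 ^ 199 =  70
byte 8:  22 ^ 154 = 140
byte 9:  18 ^ 199 = 213
byte 10: 166 ^ 154 =  60
byte 11:  60 ^ 199 = 251
byte 12: 106 ^ 154 = 240
byte 13: 193 ^ 199 =   6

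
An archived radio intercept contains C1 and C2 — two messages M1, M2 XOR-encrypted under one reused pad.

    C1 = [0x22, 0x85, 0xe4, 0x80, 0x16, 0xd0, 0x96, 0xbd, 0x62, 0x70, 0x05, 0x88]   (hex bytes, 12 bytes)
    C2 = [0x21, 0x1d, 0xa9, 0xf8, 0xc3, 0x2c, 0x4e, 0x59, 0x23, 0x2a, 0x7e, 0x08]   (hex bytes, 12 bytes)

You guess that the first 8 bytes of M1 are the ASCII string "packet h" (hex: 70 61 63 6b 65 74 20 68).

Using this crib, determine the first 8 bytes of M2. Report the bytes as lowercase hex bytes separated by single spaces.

First, C1 ⊕ C2 = (M1 ⊕ K) ⊕ (M2 ⊕ K) = M1 ⊕ M2, so the key drops out. Then M2 = (M1 ⊕ M2) ⊕ M1 over the first 8 bytes.
byte 0: (22 xor 21) xor 70 = 03 xor 70 = 73
byte 1: (85 xor 1d) xor 61 = 98 xor 61 = f9
byte 2: (e4 xor a9) xor 63 = 4d xor 63 = 2e
byte 3: (80 xor f8) xor 6b = 78 xor 6b = 13
byte 4: (16 xor c3) xor 65 = d5 xor 65 = b0
byte 5: (d0 xor 2c) xor 74 = fc xor 74 = 88
byte 6: (96 xor 4e) xor 20 = d8 xor 20 = f8
byte 7: (bd xor 59) xor 68 = e4 xor 68 = 8c

73 f9 2e 13 b0 88 f8 8c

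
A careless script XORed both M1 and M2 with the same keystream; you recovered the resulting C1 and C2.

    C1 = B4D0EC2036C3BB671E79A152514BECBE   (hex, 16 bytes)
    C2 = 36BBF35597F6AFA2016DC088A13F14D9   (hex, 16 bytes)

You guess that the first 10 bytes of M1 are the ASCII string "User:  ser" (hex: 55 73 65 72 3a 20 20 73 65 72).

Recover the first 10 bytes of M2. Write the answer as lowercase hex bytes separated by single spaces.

First, C1 ⊕ C2 = (M1 ⊕ K) ⊕ (M2 ⊕ K) = M1 ⊕ M2, so the key drops out. Then M2 = (M1 ⊕ M2) ⊕ M1 over the first 10 bytes.
byte 0: (b4 ⊕ 36) ⊕ 55 = 82 ⊕ 55 = d7
byte 1: (d0 ⊕ bb) ⊕ 73 = 6b ⊕ 73 = 18
byte 2: (ec ⊕ f3) ⊕ 65 = 1f ⊕ 65 = 7a
byte 3: (20 ⊕ 55) ⊕ 72 = 75 ⊕ 72 = 07
byte 4: (36 ⊕ 97) ⊕ 3a = a1 ⊕ 3a = 9b
byte 5: (c3 ⊕ f6) ⊕ 20 = 35 ⊕ 20 = 15
byte 6: (bb ⊕ af) ⊕ 20 = 14 ⊕ 20 = 34
byte 7: (67 ⊕ a2) ⊕ 73 = c5 ⊕ 73 = b6
byte 8: (1e ⊕ 01) ⊕ 65 = 1f ⊕ 65 = 7a
byte 9: (79 ⊕ 6d) ⊕ 72 = 14 ⊕ 72 = 66

d7 18 7a 07 9b 15 34 b6 7a 66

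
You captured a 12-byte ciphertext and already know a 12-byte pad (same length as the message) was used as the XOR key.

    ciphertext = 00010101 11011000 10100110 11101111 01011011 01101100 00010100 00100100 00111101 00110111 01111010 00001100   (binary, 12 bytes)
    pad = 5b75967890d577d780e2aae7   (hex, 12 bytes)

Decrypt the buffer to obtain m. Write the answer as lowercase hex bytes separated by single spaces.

4e ad 30 97 cb b9 63 f3 bd d5 d0 eb

XOR is its own inverse, so applying the key byte-wise gives the result directly.
15 XOR 5b = 4e
d8 XOR 75 = ad
a6 XOR 96 = 30
ef XOR 78 = 97
5b XOR 90 = cb
6c XOR d5 = b9
14 XOR 77 = 63
24 XOR d7 = f3
3d XOR 80 = bd
37 XOR e2 = d5
7a XOR aa = d0
0c XOR e7 = eb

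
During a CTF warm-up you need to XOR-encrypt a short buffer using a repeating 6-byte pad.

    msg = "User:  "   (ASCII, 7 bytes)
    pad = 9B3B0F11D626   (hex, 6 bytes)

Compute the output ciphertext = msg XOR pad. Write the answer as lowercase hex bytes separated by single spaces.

The 6-byte key repeats, so the effective keystream is 9b 3b 0f 11 d6 26 9b.
byte 0: 55 ⊕ 9b = ce
byte 1: 73 ⊕ 3b = 48
byte 2: 65 ⊕ 0f = 6a
byte 3: 72 ⊕ 11 = 63
byte 4: 3a ⊕ d6 = ec
byte 5: 20 ⊕ 26 = 06
byte 6: 20 ⊕ 9b = bb

ce 48 6a 63 ec 06 bb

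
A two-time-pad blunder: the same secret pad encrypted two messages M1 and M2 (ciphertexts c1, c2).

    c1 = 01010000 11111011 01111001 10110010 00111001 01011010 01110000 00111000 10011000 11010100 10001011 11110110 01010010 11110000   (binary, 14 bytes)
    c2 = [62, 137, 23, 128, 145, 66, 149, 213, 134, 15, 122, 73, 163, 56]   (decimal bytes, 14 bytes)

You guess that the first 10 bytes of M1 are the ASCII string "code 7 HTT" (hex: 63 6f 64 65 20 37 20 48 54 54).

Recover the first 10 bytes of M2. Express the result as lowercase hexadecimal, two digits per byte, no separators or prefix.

0d1d0a57882fc5a54a8f

First, c1 ⊕ c2 = (M1 ⊕ K) ⊕ (M2 ⊕ K) = M1 ⊕ M2, so the key drops out. Then M2 = (M1 ⊕ M2) ⊕ M1 over the first 10 bytes.
byte 0: (50 XOR 3e) XOR 63 = 6e XOR 63 = 0d
byte 1: (fb XOR 89) XOR 6f = 72 XOR 6f = 1d
byte 2: (79 XOR 17) XOR 64 = 6e XOR 64 = 0a
byte 3: (b2 XOR 80) XOR 65 = 32 XOR 65 = 57
byte 4: (39 XOR 91) XOR 20 = a8 XOR 20 = 88
byte 5: (5a XOR 42) XOR 37 = 18 XOR 37 = 2f
byte 6: (70 XOR 95) XOR 20 = e5 XOR 20 = c5
byte 7: (38 XOR d5) XOR 48 = ed XOR 48 = a5
byte 8: (98 XOR 86) XOR 54 = 1e XOR 54 = 4a
byte 9: (d4 XOR 0f) XOR 54 = db XOR 54 = 8f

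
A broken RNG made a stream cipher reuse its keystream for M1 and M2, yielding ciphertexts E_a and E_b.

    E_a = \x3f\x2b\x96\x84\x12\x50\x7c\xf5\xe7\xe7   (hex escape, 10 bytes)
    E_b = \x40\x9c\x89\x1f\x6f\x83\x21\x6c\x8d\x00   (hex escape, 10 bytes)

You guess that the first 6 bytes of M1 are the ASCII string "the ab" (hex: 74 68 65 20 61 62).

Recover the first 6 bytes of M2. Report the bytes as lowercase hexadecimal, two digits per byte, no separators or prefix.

First, E_a ⊕ E_b = (M1 ⊕ K) ⊕ (M2 ⊕ K) = M1 ⊕ M2, so the key drops out. Then M2 = (M1 ⊕ M2) ⊕ M1 over the first 6 bytes.
byte 0: (3f ⊕ 40) ⊕ 74 = 7f ⊕ 74 = 0b
byte 1: (2b ⊕ 9c) ⊕ 68 = b7 ⊕ 68 = df
byte 2: (96 ⊕ 89) ⊕ 65 = 1f ⊕ 65 = 7a
byte 3: (84 ⊕ 1f) ⊕ 20 = 9b ⊕ 20 = bb
byte 4: (12 ⊕ 6f) ⊕ 61 = 7d ⊕ 61 = 1c
byte 5: (50 ⊕ 83) ⊕ 62 = d3 ⊕ 62 = b1

0bdf7abb1cb1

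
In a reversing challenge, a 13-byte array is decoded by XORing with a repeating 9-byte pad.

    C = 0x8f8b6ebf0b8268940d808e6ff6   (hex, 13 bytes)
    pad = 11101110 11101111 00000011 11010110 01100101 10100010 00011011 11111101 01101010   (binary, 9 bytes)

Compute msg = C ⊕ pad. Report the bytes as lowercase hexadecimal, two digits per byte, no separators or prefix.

The 9-byte key repeats, so the effective keystream is ee ef 03 d6 65 a2 1b fd 6a ee ef 03 d6.
byte 0: 143 xor 238 =  97
byte 1: 139 xor 239 = 100
byte 2: 110 xor   3 = 109
byte 3: 191 xor 214 = 105
byte 4:  11 xor 101 = 110
byte 5: 130 xor 162 =  32
byte 6: 104 xor  27 = 115
byte 7: 148 xor 253 = 105
byte 8:  13 xor 106 = 103
byte 9: 128 xor 238 = 110
byte 10: 142 xor 239 =  97
byte 11: 111 xor   3 = 108
byte 12: 246 xor 214 =  32

61646d696e207369676e616c20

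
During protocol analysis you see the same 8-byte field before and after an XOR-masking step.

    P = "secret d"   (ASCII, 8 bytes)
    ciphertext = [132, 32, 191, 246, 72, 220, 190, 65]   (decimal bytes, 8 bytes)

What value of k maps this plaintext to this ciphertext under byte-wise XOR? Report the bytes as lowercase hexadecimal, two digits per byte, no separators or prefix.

f745dc842da89e25

Since ciphertext = P ⊕ k, XORing both sides with P gives k = P ⊕ ciphertext.
byte 0: 115 xor 132 = 247
byte 1: 101 xor  32 =  69
byte 2:  99 xor 191 = 220
byte 3: 114 xor 246 = 132
byte 4: 101 xor  72 =  45
byte 5: 116 xor 220 = 168
byte 6:  32 xor 190 = 158
byte 7: 100 xor  65 =  37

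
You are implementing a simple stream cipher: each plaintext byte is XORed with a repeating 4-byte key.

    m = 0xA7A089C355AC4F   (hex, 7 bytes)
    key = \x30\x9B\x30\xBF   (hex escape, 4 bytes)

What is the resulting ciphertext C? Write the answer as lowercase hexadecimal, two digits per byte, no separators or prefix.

973bb97c65377f

The 4-byte key repeats, so the effective keystream is 30 9b 30 bf 30 9b 30.
byte 0: a7 ⊕ 30 = 97
byte 1: a0 ⊕ 9b = 3b
byte 2: 89 ⊕ 30 = b9
byte 3: c3 ⊕ bf = 7c
byte 4: 55 ⊕ 30 = 65
byte 5: ac ⊕ 9b = 37
byte 6: 4f ⊕ 30 = 7f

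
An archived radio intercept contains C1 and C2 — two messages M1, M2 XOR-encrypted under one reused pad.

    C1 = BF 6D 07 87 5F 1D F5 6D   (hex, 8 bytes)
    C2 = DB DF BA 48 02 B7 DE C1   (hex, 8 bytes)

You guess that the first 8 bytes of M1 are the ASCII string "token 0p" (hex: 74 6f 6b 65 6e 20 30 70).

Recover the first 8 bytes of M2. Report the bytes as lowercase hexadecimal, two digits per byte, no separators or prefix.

First, C1 ⊕ C2 = (M1 ⊕ K) ⊕ (M2 ⊕ K) = M1 ⊕ M2, so the key drops out. Then M2 = (M1 ⊕ M2) ⊕ M1 over the first 8 bytes.
byte 0: (bf XOR db) XOR 74 = 64 XOR 74 = 10
byte 1: (6d XOR df) XOR 6f = b2 XOR 6f = dd
byte 2: (07 XOR ba) XOR 6b = bd XOR 6b = d6
byte 3: (87 XOR 48) XOR 65 = cf XOR 65 = aa
byte 4: (5f XOR 02) XOR 6e = 5d XOR 6e = 33
byte 5: (1d XOR b7) XOR 20 = aa XOR 20 = 8a
byte 6: (f5 XOR de) XOR 30 = 2b XOR 30 = 1b
byte 7: (6d XOR c1) XOR 70 = ac XOR 70 = dc

10ddd6aa338a1bdc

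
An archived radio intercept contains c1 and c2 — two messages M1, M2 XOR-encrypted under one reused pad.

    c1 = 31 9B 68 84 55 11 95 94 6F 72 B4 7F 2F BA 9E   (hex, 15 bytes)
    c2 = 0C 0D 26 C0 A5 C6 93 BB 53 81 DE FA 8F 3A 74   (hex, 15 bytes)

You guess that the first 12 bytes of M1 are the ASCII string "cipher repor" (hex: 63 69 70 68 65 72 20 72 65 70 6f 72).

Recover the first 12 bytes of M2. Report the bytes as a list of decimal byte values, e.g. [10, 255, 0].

First, c1 ⊕ c2 = (M1 ⊕ K) ⊕ (M2 ⊕ K) = M1 ⊕ M2, so the key drops out. Then M2 = (M1 ⊕ M2) ⊕ M1 over the first 12 bytes.
byte 0: (31 ^ 0c) ^ 63 = 3d ^ 63 = 5e
byte 1: (9b ^ 0d) ^ 69 = 96 ^ 69 = ff
byte 2: (68 ^ 26) ^ 70 = 4e ^ 70 = 3e
byte 3: (84 ^ c0) ^ 68 = 44 ^ 68 = 2c
byte 4: (55 ^ a5) ^ 65 = f0 ^ 65 = 95
byte 5: (11 ^ c6) ^ 72 = d7 ^ 72 = a5
byte 6: (95 ^ 93) ^ 20 = 06 ^ 20 = 26
byte 7: (94 ^ bb) ^ 72 = 2f ^ 72 = 5d
byte 8: (6f ^ 53) ^ 65 = 3c ^ 65 = 59
byte 9: (72 ^ 81) ^ 70 = f3 ^ 70 = 83
byte 10: (b4 ^ de) ^ 6f = 6a ^ 6f = 05
byte 11: (7f ^ fa) ^ 72 = 85 ^ 72 = f7

[94, 255, 62, 44, 149, 165, 38, 93, 89, 131, 5, 247]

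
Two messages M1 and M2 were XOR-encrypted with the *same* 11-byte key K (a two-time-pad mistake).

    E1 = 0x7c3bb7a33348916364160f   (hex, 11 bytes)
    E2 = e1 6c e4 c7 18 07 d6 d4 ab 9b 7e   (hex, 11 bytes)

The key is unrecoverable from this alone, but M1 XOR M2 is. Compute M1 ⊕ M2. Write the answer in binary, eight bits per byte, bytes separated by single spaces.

10011101 01010111 01010011 01100100 00101011 01001111 01000111 10110111 11001111 10001101 01110001

E1 ⊕ E2 = (M1 ⊕ K) ⊕ (M2 ⊕ K) = M1 ⊕ M2 — the shared key cancels under XOR.
7c xor e1 = 9d
3b xor 6c = 57
b7 xor e4 = 53
a3 xor c7 = 64
33 xor 18 = 2b
48 xor 07 = 4f
91 xor d6 = 47
63 xor d4 = b7
64 xor ab = cf
16 xor 9b = 8d
0f xor 7e = 71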